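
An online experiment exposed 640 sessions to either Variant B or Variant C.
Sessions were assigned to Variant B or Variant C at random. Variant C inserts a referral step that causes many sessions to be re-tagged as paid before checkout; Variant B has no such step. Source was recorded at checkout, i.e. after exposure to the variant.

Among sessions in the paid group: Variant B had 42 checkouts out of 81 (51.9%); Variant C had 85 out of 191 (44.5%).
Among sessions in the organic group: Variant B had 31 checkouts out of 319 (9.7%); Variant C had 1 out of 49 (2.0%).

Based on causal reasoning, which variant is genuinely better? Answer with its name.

The stratified and pooled comparisons disagree (Variant B wins within each traffic source; Variant C wins overall), so the answer turns on the causal role of traffic source.
Stratifying would compare variants among sessions the variants themselves sorted into traffic source groups — a form of selection on an intermediate. The unconditioned pooled rates give the total causal effect.
Pooled: Variant B 18.2% vs Variant C 35.8%; Variant C is higher overall.

Variant C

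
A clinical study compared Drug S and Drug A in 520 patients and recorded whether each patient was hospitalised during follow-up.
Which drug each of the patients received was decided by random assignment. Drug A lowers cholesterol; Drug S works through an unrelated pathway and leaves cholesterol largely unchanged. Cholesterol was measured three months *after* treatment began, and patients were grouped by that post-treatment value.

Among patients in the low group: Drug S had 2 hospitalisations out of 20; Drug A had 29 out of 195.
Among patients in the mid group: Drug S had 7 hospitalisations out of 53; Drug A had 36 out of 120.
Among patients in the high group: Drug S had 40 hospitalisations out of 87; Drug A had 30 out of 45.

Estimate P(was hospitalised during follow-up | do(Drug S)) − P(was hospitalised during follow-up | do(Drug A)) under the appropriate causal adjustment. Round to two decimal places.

+0.04

Drug S is lower inside every cholesterol stratum but Drug A is lower in aggregate. Whether to stratify depends on how cholesterol relates to the drug.
Because the drug influences cholesterol, cholesterol is a post-treatment mediator, not a confounder. Stratifying on it would bias the estimate; the causal effect is the crude pooled difference.
The causal difference is the pooled difference: 0.306 − 0.264 = +0.042.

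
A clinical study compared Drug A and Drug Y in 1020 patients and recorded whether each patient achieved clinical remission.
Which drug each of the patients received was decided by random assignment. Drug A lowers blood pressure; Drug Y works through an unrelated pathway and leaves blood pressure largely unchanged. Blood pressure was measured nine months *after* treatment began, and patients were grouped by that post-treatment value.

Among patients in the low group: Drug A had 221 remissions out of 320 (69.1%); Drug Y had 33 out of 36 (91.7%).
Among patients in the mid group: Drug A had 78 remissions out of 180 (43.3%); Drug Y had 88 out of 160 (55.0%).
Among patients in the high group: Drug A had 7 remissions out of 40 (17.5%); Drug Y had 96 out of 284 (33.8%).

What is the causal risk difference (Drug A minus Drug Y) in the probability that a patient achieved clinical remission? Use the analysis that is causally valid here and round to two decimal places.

+0.11

Blood pressure here is a post-treatment variable shaped by the drug; conditioning on it would introduce bias rather than remove it. The overall comparison is the causal one.
The causal difference is the pooled difference: 0.567 − 0.452 = +0.115.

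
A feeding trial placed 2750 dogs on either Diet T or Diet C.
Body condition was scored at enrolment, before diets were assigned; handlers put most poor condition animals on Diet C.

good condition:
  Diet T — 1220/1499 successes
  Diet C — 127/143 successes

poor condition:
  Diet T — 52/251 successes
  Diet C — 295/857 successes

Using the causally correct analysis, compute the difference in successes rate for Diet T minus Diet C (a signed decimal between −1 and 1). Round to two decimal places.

-0.10

Since starting body condition is a pre-existing factor (not a product of the diet) and it affects the outcome on its own, it is a confounder. The stratified rates, not the pooled rate, identify the causal effect.
Adjusting over the population distribution of starting body condition: 0.597·(0.814−0.888) + 0.403·(0.207−0.344) = -0.100.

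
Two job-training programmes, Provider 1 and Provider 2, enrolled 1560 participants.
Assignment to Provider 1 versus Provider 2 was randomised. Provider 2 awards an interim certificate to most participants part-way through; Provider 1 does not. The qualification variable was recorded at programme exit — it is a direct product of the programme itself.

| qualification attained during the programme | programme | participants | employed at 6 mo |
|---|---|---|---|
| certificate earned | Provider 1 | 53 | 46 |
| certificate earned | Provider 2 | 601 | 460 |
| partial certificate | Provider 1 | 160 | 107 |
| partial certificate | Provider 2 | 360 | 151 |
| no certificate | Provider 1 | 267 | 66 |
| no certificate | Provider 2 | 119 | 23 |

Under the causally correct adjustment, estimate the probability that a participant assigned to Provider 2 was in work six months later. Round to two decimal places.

Within every qualification attained during the programme level Provider 1 has the higher rate, yet pooled Provider 2 does — Simpson's reversal.
Qualification attained during the programme here is a post-treatment variable shaped by the programme; conditioning on it would introduce bias rather than remove it. The overall comparison is the causal one.
So P(outcome | do(Provider 2)) is just the pooled rate for Provider 2: 634/1080 = 0.587.

0.59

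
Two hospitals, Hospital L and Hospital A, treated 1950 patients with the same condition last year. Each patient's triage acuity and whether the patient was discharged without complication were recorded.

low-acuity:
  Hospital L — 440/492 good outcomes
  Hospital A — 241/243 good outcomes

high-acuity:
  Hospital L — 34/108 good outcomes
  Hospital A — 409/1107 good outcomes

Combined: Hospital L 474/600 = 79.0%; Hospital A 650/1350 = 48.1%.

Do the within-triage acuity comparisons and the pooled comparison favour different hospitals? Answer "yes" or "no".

yes

Within each triage acuity level (low-acuity 89.4% vs 99.2%; high-acuity 31.5% vs 36.9%), Hospital A has the higher rate every time. Pooled: 79.0% vs 48.1% — Hospital L has the higher rate overall. The two comparisons disagree.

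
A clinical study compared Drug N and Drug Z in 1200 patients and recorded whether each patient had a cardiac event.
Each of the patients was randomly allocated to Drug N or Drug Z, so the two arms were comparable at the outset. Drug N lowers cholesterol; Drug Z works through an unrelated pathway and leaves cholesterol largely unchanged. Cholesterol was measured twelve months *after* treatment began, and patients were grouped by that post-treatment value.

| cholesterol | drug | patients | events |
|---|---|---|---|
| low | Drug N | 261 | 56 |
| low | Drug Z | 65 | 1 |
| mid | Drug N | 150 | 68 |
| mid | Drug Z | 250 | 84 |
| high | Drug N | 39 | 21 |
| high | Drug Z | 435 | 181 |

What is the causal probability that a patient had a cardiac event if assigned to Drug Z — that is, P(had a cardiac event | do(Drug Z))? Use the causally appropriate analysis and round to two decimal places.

The stratified and pooled comparisons disagree (Drug Z wins within each cholesterol; Drug N wins overall), so the answer turns on the causal role of cholesterol.
Cholesterol is downstream of the drug. One should not condition on a consequence of treatment, so the overall rates are the right comparison.
So P(outcome | do(Drug Z)) is just the pooled rate for Drug Z: 266/750 = 0.355.

0.35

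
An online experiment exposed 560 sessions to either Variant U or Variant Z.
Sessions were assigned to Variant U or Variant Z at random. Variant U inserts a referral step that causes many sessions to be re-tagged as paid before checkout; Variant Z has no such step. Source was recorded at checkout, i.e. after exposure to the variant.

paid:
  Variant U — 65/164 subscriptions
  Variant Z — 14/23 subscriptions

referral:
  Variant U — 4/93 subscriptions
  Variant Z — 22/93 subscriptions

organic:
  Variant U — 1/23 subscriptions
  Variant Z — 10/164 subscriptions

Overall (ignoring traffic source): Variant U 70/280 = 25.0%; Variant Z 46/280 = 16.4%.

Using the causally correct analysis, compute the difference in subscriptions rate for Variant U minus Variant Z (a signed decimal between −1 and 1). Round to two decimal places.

Within every traffic source level Variant Z has the higher rate, yet pooled Variant U does — Simpson's reversal.
Stratifying would compare variants among sessions the variants themselves sorted into traffic source groups — a form of selection on an intermediate. The unconditioned pooled rates give the total causal effect.
The causal difference is the pooled difference: 0.250 − 0.164 = +0.086.

+0.09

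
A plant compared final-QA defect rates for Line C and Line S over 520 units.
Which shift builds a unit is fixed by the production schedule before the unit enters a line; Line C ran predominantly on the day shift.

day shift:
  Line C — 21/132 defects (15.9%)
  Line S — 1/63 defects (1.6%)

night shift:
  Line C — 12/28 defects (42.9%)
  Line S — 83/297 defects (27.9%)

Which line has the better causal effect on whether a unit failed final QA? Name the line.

Line S

Line S is lower inside every shift stratum but Line C is lower in aggregate. Whether to stratify depends on how shift relates to the line.
Nothing the line does changes shift; the imbalance is an allocation artefact. With shift also predicting the outcome, the pooled figure is confounded, and the within-stratum comparison is the causal one.
Within each level — day shift: 15.9% vs 1.6%; night shift: 42.9% vs 27.9% — Line S is lower every time.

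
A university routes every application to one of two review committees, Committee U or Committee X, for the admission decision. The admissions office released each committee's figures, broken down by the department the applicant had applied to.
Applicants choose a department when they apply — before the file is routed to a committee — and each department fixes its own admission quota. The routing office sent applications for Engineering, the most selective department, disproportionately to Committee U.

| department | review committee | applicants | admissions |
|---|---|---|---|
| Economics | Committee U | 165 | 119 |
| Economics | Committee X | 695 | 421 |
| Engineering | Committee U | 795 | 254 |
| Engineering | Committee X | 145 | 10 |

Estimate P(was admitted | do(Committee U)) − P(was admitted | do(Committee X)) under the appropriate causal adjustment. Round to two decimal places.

+0.19

Department differs across review committees for reasons unrelated to any effect of the review committee itself, and it separately predicts the outcome — a classic confounder. We must compare within department levels.
Adjusting over the population distribution of department: 0.478·(0.721−0.606) + 0.522·(0.319−0.069) = +0.186.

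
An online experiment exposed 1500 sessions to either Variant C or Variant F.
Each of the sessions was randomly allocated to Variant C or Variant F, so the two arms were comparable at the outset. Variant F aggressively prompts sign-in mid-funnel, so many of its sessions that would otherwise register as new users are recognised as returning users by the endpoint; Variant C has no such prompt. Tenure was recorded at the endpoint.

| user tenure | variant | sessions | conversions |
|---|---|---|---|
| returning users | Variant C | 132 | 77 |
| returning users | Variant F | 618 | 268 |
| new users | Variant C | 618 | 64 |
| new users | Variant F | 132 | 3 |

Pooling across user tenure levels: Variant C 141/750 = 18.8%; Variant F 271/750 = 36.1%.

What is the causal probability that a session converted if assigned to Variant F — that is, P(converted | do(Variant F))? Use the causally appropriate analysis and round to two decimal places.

0.36

Within every user tenure level Variant C has the higher rate, yet pooled Variant F does — Simpson's reversal.
The distribution of user tenure is itself part of what the variant does — it is an intermediate outcome. Holding it fixed would remove that part of the effect; the total effect is the pooled difference.
So P(outcome | do(Variant F)) is just the pooled rate for Variant F: 271/750 = 0.361.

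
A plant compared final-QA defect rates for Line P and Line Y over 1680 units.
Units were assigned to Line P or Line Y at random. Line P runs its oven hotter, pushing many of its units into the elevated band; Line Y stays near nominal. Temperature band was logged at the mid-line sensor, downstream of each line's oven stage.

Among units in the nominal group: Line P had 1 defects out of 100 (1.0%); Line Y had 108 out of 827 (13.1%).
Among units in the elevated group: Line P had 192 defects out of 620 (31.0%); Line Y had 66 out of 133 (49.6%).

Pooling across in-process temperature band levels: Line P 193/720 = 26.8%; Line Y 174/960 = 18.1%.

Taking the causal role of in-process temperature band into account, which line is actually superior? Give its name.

The in-process temperature band-specific comparison favours Line P throughout, but the pooled figures favour Line Y. The question is whether to condition on in-process temperature band.
In-process temperature band is recorded after the line and is itself shifted by it — it sits on the causal path from line to outcome. Conditioning on a mediator would strip out part of the effect we want; the pooled comparison gives the total causal effect.
Pooled: Line P 26.8% vs Line Y 18.1%; Line Y is lower overall.

Line Y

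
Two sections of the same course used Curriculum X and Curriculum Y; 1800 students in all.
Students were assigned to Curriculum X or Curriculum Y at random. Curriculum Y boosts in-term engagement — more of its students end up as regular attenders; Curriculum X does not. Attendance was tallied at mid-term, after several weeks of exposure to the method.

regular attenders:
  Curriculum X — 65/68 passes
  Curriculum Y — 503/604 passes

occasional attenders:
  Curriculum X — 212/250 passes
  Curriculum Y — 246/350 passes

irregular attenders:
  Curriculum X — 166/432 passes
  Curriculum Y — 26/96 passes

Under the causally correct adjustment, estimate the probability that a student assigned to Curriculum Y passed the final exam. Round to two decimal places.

0.74

Curriculum X is higher inside every mid-term attendance stratum but Curriculum Y is higher in aggregate. Whether to stratify depends on how mid-term attendance relates to the teaching method.
Mid-term attendance here is a post-treatment variable shaped by the teaching method; conditioning on it would introduce bias rather than remove it. The overall comparison is the causal one.
So P(outcome | do(Curriculum Y)) is just the pooled rate for Curriculum Y: 775/1050 = 0.738.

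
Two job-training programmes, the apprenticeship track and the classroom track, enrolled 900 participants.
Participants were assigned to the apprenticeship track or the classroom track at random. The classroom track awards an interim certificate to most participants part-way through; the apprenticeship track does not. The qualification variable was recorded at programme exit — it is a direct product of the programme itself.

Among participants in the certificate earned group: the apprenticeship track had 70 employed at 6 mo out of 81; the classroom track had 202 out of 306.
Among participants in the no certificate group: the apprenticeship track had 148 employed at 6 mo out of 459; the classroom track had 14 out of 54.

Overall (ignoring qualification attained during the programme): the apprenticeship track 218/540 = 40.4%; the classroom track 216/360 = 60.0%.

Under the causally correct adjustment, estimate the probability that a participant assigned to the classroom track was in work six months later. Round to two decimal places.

The stratified and pooled comparisons disagree (the apprenticeship track wins within each qualification attained during the programme; the classroom track wins overall), so the answer turns on the causal role of qualification attained during the programme.
Qualification attained during the programme is recorded after the programme and is itself shifted by it — it sits on the causal path from programme to outcome. Conditioning on a mediator would strip out part of the effect we want; the pooled comparison gives the total causal effect.
So P(outcome | do(the classroom track)) is just the pooled rate for the classroom track: 216/360 = 0.600.

0.60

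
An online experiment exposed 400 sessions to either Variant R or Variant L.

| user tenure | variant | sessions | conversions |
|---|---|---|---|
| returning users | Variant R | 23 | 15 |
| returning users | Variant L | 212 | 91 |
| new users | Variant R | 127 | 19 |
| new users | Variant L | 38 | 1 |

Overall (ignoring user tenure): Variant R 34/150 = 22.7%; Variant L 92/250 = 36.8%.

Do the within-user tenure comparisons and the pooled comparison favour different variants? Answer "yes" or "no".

Within each user tenure level (returning users 65.2% vs 42.9%; new users 15.0% vs 2.6%), Variant R has the higher rate every time. Pooled: 22.7% vs 36.8% — Variant L has the higher rate overall. The two comparisons disagree.

yes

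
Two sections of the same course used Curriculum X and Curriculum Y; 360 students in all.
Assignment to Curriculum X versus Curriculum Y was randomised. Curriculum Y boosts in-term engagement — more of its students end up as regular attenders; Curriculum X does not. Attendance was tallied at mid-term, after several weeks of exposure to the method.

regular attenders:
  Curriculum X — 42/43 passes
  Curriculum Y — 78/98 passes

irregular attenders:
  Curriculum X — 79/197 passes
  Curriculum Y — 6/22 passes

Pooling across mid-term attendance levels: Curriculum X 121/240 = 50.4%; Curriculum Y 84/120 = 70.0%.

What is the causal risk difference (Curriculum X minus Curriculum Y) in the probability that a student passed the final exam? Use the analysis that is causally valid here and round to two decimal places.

-0.20

The mid-term attendance-specific comparison favours Curriculum X throughout, but the pooled figures favour Curriculum Y. The question is whether to condition on mid-term attendance.
Mid-term attendance is downstream of the teaching method. One should not condition on a consequence of treatment, so the overall rates are the right comparison.
The causal difference is the pooled difference: 0.504 − 0.700 = -0.196.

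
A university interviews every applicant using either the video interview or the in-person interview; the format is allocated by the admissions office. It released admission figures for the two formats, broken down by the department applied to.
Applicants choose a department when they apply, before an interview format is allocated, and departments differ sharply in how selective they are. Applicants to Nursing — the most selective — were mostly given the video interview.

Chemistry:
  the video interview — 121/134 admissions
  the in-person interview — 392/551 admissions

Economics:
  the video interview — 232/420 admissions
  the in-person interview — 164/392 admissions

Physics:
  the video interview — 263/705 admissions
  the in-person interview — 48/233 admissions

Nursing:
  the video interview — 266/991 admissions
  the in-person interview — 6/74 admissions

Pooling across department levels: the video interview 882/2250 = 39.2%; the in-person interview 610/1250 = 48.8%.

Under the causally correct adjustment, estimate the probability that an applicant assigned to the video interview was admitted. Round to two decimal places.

0.49

Within every department level the video interview has the higher rate, yet pooled the in-person interview does — Simpson's reversal.
Since department is a pre-existing factor (not a product of the interview format) and it affects the outcome on its own, it is a confounder. The stratified rates, not the pooled rate, identify the causal effect.
Standardising the video interview to the population department mix: 0.196·121/134 + 0.232·232/420 + 0.268·263/705 + 0.304·266/991 = 0.487.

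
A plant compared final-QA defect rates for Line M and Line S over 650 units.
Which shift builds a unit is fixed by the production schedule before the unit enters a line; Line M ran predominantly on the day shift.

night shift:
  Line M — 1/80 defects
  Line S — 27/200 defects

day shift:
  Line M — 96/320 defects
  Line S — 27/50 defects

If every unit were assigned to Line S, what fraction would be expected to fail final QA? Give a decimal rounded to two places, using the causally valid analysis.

The shift-specific comparison favours Line M throughout, but the pooled figures favour Line S. The question is whether to condition on shift.
The imbalance in shift arose from how units were allocated, not from anything the line did; and shift independently affects the outcome. The pooled gap is confounded — condition on shift.
Standardising Line S to the population shift mix: 0.431·27/200 + 0.569·27/50 = 0.366.

0.37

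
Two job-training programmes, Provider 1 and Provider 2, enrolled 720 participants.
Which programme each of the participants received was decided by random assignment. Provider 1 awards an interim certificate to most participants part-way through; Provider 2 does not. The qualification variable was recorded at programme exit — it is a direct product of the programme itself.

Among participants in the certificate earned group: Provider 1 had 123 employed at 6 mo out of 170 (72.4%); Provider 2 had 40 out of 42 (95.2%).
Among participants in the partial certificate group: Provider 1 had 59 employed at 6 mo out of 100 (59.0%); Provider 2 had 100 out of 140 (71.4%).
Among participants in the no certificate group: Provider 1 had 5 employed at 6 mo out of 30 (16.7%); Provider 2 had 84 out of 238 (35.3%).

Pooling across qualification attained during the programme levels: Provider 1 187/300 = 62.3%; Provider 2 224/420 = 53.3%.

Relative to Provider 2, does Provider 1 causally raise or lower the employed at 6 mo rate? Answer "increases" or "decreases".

The qualification attained during the programme-specific comparison favours Provider 2 throughout, but the pooled figures favour Provider 1. The question is whether to condition on qualification attained during the programme.
Qualification attained during the programme lies on the pathway programme → qualification attained during the programme → outcome, so adjusting for it blocks the indirect effect. For the total causal effect of programme, use the unadjusted pooled rates.
Pooled: Provider 1 62.3% vs Provider 2 53.3%; Provider 1 is higher overall.

increases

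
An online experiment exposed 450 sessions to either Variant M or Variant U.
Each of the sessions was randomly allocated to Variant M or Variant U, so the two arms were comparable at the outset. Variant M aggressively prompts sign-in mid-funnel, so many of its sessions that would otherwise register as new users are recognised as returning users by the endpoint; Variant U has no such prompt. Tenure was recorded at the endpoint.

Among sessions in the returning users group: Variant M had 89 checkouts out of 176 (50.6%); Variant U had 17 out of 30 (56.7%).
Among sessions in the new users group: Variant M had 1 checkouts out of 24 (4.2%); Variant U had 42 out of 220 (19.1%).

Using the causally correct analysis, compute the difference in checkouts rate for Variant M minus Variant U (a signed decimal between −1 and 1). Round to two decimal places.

+0.21

The user tenure-specific comparison favours Variant U throughout, but the pooled figures favour Variant M. The question is whether to condition on user tenure.
Because the variant influences user tenure, user tenure is a post-treatment mediator, not a confounder. Stratifying on it would bias the estimate; the causal effect is the crude pooled difference.
The causal difference is the pooled difference: 0.450 − 0.236 = +0.214.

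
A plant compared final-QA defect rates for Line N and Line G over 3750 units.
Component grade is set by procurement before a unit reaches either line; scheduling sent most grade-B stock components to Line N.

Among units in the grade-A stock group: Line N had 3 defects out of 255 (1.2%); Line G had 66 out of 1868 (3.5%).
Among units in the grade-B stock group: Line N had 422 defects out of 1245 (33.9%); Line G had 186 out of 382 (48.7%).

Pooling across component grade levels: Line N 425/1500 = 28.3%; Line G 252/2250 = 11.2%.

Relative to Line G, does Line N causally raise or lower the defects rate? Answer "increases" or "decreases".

Here component grade is a common cause — it drives both which line a case falls under and the outcome. The crude comparison mixes populations; the stratum-specific rates are the causally relevant ones.
Within each level — grade-A stock: 1.2% vs 3.5%; grade-B stock: 33.9% vs 48.7% — Line N is lower every time.

decreases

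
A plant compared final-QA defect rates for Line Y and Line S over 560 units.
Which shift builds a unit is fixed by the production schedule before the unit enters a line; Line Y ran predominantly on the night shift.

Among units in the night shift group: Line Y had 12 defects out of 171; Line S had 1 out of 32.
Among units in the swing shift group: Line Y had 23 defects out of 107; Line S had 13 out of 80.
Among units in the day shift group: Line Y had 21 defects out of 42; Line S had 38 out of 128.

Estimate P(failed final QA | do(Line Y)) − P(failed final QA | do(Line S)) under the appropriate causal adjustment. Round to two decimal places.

+0.09

Line S is lower inside every shift stratum but Line Y is lower in aggregate. Whether to stratify depends on how shift relates to the line.
Since shift is a pre-existing factor (not a product of the line) and it affects the outcome on its own, it is a confounder. The stratified rates, not the pooled rate, identify the causal effect.
Adjusting over the population distribution of shift: 0.362·(0.070−0.031) + 0.334·(0.215−0.163) + 0.304·(0.500−0.297) = +0.093.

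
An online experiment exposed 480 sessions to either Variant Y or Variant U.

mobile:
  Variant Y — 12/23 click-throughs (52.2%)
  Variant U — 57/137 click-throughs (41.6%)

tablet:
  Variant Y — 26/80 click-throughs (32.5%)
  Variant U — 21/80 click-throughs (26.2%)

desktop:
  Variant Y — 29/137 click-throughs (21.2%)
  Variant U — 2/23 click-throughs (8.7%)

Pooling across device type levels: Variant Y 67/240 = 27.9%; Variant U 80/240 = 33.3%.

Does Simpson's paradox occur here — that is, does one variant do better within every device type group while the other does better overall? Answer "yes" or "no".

Within each device type level (mobile 52.2% vs 41.6%; tablet 32.5% vs 26.2%; desktop 21.2% vs 8.7%), Variant Y has the higher rate every time. Pooled: 27.9% vs 33.3% — Variant U has the higher rate overall. The two comparisons disagree.

yes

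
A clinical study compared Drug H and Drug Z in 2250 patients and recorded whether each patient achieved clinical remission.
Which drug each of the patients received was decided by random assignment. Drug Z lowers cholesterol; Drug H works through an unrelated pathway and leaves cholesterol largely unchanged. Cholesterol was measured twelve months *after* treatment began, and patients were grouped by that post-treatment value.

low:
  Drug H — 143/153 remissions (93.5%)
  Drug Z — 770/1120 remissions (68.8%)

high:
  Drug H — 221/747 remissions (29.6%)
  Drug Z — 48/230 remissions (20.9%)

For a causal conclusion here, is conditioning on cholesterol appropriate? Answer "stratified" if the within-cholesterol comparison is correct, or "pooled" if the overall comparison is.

pooled

The stratified and pooled comparisons disagree (Drug H wins within each cholesterol; Drug Z wins overall), so the answer turns on the causal role of cholesterol.
Cholesterol lies on the pathway drug → cholesterol → outcome, so adjusting for it blocks the indirect effect. For the total causal effect of drug, use the unadjusted pooled rates.
Pooled: Drug H 40.4% vs Drug Z 60.6%; Drug Z is higher overall.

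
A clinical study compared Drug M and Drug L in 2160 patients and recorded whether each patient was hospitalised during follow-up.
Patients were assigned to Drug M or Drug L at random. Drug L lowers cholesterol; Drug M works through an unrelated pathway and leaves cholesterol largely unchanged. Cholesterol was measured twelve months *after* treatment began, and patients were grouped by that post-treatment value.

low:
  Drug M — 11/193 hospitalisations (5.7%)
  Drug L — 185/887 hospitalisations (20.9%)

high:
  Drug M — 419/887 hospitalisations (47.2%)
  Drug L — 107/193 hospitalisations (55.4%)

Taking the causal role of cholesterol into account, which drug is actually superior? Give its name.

Cholesterol here is a post-treatment variable shaped by the drug; conditioning on it would introduce bias rather than remove it. The overall comparison is the causal one.
Pooled: Drug M 39.8% vs Drug L 27.0%; Drug L is lower overall.

Drug L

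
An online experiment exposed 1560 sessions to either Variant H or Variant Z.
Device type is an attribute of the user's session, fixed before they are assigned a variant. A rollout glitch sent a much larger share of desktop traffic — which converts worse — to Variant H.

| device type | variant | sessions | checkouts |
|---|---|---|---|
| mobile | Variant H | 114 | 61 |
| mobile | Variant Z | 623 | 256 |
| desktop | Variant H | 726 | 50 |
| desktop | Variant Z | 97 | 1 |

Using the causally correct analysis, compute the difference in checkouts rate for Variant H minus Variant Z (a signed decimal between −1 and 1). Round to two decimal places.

Device type is set before the variant has any effect — it is not caused by the variant — and it independently drives the outcome. That makes it a confounder, so the causal comparison is within device type levels.
Adjusting over the population distribution of device type: 0.472·(0.535−0.411) + 0.528·(0.069−0.010) = +0.090.

+0.09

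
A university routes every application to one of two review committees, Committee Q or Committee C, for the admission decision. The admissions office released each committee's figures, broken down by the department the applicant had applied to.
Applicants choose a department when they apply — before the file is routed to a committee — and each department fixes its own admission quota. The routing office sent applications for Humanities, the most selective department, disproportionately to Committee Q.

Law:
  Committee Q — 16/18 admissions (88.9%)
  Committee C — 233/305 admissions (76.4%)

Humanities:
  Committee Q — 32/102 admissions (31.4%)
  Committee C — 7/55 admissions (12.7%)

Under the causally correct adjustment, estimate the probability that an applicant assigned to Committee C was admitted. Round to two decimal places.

Nothing the review committee does changes department; the imbalance is an allocation artefact. With department also predicting the outcome, the pooled figure is confounded, and the within-stratum comparison is the causal one.
Standardising Committee C to the population department mix: 0.673·233/305 + 0.327·7/55 = 0.556.

0.56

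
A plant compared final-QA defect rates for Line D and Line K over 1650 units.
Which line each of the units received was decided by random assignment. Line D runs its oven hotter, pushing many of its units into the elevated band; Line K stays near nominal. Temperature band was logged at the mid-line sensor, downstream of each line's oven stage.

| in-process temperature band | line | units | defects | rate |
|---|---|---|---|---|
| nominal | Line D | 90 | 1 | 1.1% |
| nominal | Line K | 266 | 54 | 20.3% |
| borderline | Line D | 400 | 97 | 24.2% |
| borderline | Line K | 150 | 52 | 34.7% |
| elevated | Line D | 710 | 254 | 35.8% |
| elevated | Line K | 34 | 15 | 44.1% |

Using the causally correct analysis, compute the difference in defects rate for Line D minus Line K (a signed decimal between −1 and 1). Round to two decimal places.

The in-process temperature band-specific comparison favours Line D throughout, but the pooled figures favour Line K. The question is whether to condition on in-process temperature band.
In-process temperature band here is a post-treatment variable shaped by the line; conditioning on it would introduce bias rather than remove it. The overall comparison is the causal one.
The causal difference is the pooled difference: 0.293 − 0.269 = +0.024.

+0.02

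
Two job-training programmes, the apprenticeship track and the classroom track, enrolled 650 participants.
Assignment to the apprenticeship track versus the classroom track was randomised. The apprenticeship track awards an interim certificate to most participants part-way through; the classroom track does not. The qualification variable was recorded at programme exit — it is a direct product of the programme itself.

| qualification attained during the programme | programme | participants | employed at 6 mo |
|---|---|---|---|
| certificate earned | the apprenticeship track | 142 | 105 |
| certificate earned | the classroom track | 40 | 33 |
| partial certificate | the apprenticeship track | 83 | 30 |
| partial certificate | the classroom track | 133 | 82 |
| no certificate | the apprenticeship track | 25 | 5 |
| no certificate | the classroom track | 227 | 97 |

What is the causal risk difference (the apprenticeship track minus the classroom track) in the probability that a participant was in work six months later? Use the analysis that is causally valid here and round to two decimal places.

Qualification attained during the programme is downstream of the programme. One should not condition on a consequence of treatment, so the overall rates are the right comparison.
The causal difference is the pooled difference: 0.560 − 0.530 = +0.030.

+0.03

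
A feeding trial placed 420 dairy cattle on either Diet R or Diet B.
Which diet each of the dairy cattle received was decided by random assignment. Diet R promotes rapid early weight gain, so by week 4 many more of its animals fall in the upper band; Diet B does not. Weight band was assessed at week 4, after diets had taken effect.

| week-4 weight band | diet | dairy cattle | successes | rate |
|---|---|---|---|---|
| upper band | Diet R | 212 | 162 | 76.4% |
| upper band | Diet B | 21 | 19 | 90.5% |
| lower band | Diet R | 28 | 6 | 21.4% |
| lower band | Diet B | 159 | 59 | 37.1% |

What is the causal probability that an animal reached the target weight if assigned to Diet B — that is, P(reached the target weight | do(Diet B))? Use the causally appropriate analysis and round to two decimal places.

0.43

Because the diet influences week-4 weight band, week-4 weight band is a post-treatment mediator, not a confounder. Stratifying on it would bias the estimate; the causal effect is the crude pooled difference.
So P(outcome | do(Diet B)) is just the pooled rate for Diet B: 78/180 = 0.433.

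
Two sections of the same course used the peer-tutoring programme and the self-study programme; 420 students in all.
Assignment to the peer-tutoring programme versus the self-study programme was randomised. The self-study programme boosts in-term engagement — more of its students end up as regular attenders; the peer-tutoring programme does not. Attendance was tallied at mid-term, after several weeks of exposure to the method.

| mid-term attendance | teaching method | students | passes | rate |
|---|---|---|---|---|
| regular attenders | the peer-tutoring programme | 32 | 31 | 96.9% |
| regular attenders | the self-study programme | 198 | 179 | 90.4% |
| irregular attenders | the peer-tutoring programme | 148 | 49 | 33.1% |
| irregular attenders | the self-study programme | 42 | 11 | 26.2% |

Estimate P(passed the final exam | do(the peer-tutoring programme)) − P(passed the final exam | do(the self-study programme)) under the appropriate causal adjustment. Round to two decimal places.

-0.35

The stratified and pooled comparisons disagree (the peer-tutoring programme wins within each mid-term attendance; the self-study programme wins overall), so the answer turns on the causal role of mid-term attendance.
Mid-term attendance lies on the pathway teaching method → mid-term attendance → outcome, so adjusting for it blocks the indirect effect. For the total causal effect of teaching method, use the unadjusted pooled rates.
The causal difference is the pooled difference: 0.444 − 0.792 = -0.347.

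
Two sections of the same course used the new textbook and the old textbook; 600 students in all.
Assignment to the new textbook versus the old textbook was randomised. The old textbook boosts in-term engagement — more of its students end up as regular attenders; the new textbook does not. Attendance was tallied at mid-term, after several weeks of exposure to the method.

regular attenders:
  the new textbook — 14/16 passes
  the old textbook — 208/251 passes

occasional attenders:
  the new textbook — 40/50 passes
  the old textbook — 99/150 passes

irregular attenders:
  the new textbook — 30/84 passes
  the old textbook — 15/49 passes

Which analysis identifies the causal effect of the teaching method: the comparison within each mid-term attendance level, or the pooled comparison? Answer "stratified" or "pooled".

the new textbook is higher inside every mid-term attendance stratum but the old textbook is higher in aggregate. Whether to stratify depends on how mid-term attendance relates to the teaching method.
The distribution of mid-term attendance is itself part of what the teaching method does — it is an intermediate outcome. Holding it fixed would remove that part of the effect; the total effect is the pooled difference.
Pooled: the new textbook 56.0% vs the old textbook 71.6%; the old textbook is higher overall.

pooled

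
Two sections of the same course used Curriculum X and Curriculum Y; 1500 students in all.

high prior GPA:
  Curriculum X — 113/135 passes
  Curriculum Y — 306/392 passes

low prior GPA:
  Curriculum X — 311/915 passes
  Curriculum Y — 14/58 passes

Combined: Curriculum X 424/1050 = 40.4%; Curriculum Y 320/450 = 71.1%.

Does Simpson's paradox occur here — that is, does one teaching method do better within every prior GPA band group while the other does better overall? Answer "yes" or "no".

Within each prior GPA band level (high prior GPA 83.7% vs 78.1%; low prior GPA 34.0% vs 24.1%), Curriculum X has the higher rate every time. Pooled: 40.4% vs 71.1% — Curriculum Y has the higher rate overall. The two comparisons disagree.

yes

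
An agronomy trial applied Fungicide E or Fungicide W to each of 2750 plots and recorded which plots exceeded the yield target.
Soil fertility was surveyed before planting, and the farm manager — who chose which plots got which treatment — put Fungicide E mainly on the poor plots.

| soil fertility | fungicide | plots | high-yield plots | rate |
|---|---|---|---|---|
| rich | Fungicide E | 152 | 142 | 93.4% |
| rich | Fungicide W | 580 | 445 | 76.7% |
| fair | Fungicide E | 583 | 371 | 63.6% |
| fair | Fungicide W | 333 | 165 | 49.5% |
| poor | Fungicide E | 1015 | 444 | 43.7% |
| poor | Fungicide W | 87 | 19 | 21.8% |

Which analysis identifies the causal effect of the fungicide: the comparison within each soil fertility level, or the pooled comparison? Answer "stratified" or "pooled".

stratified

Nothing the fungicide does changes soil fertility; the imbalance is an allocation artefact. With soil fertility also predicting the outcome, the pooled figure is confounded, and the within-stratum comparison is the causal one.
Within each level — rich: 93.4% vs 76.7%; fair: 63.6% vs 49.5%; poor: 43.7% vs 21.8% — Fungicide E is higher every time.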